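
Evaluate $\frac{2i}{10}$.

Divisor is real, so divide each part by 10:
= 0 + (1/5)i


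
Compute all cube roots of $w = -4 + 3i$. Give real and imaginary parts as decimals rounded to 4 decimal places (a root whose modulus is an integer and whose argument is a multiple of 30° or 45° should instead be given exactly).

|w| = 5, arg(w) ≈ 143.130102°
Root modulus = 5^(1/3) ≈ 1.709976
Root arguments: θ_k = (arg(w) + 360°k)/3 for k = 0, 1, ..., 2
Compute each root as (root modulus)(cos θ_k + i sin θ_k) using full-precision intermediates, then round to 4 decimal places.
Roots: 1.1506 + 1.2650i, -1.6708 + 0.3640i, 0.5202 - 1.6289i


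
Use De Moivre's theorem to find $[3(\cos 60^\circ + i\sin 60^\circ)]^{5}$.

By De Moivre: z^n = r^n(cos(nθ) + i sin(nθ))
= 3^5(cos(5*60°) + i sin(5*60°))
= 243(cos 300° + i sin 300°)
= 243/2 - (243*sqrt(3)/2)i


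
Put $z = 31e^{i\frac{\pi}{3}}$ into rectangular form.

a = r cos θ = 31 * 1/2 = 31/2
b = r sin θ = 31 * sqrt(3)/2 = 31*sqrt(3)/2
z = 31/2 + (31*sqrt(3)/2)i


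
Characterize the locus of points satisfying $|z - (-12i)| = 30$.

|z - z0| = r describes a circle centered at z0 with radius r
Here z0 = -12i and r = 30
Locus: Circle centered at (0, -12) with radius 30


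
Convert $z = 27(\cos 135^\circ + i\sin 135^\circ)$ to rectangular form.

a = r cos θ = 27 * -sqrt(2)/2 = -27*sqrt(2)/2
b = r sin θ = 27 * sqrt(2)/2 = 27*sqrt(2)/2
z = -27*sqrt(2)/2 + (27*sqrt(2)/2)i


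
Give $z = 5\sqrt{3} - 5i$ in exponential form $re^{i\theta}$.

r = |z| = sqrt((5*sqrt(3))^2 + (-5)^2) = sqrt(75 + 25) = sqrt(100) = 10
θ = arctan(b/a) = arctan(-5/8.6603) (quadrant-adjusted) = -30° = -π/6
z = 10e^(-i*π/6)


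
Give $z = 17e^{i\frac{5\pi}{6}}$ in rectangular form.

a = r cos θ = 17 * -sqrt(3)/2 = -17*sqrt(3)/2
b = r sin θ = 17 * 1/2 = 17/2
z = -17*sqrt(3)/2 + (17/2)i


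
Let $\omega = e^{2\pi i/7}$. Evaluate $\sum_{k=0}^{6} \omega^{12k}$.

Let ζ = ω^12 = e^(2πi·12/7). Since 7 ∤ 12, ζ ≠ 1.
Sum = Σ_{k=0}^{6} ζ^k = (ζ^7 - 1)/(ζ - 1) = (ω^{12·7} - 1)/(ζ - 1) = (1 - 1)/(ζ - 1) = 0


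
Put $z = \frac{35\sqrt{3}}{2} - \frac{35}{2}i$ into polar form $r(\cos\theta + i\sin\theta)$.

r = |z| = sqrt(a^2 + b^2) = sqrt((35*sqrt(3)/2)^2 + (-35/2)^2) = sqrt(3675/4 + 1225/4) = sqrt(1225) = 35
θ = arctan(b/a) = arctan(-17.5/30.3109) (quadrant-adjusted) = 330°
z = 35(cos 330° + i sin 330°)


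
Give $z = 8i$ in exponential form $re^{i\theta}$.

r = |z| = sqrt((0)^2 + (8)^2) = sqrt(0 + 64) = sqrt(64) = 8
a = 0 and b > 0, so z lies on the positive imaginary axis: θ = 90° = π/2
z = 8e^(i*π/2)


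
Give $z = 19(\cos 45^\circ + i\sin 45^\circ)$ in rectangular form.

a = r cos θ = 19 * sqrt(2)/2 = 19*sqrt(2)/2
b = r sin θ = 19 * sqrt(2)/2 = 19*sqrt(2)/2
z = 19*sqrt(2)/2 + (19*sqrt(2)/2)i


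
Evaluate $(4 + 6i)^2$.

(a + bi)^2 = a^2 - b^2 + 2abi
= 4^2 - 6^2 + 2*4*6i
= -20 + 48i


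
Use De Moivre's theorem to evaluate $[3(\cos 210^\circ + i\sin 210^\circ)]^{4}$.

By De Moivre: z^n = r^n(cos(nθ) + i sin(nθ))
= 3^4(cos(4*210°) + i sin(4*210°))
= 81(cos 120° + i sin 120°)
= -81/2 + (81*sqrt(3)/2)i


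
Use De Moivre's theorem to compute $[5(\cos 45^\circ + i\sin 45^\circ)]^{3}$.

By De Moivre: z^n = r^n(cos(nθ) + i sin(nθ))
= 5^3(cos(3*45°) + i sin(3*45°))
= 125(cos 135° + i sin 135°)
= -125*sqrt(2)/2 + (125*sqrt(2)/2)i


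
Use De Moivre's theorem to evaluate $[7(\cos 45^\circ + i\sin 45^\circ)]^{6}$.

By De Moivre: z^n = r^n(cos(nθ) + i sin(nθ))
= 7^6(cos(6*45°) + i sin(6*45°))
= 117649(cos 270° + i sin 270°)
= -117649i


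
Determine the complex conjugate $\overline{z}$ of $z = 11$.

If z = a + bi, then conjugate(z) = a - bi
conjugate(11) = 11


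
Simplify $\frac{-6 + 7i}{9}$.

Divisor is real, so divide each part by 9:
= -2/3 + (7/9)i


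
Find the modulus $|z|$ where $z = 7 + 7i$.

|z| = sqrt(a^2 + b^2) = sqrt(7^2 + 7^2) = sqrt(98) = sqrt(98)


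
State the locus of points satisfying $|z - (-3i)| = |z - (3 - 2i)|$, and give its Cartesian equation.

|z - z1| = |z - z2| means z is equidistant from z1 and z2,
i.e. the perpendicular bisector of the segment from (0, -3) to (3, -2) (midpoint (3/2, -5/2)).
With z = x + yi, square both sides:
(x - 0)^2 + (y - (-3))^2 = (x - 3)^2 + (y - (-2))^2
The x^2 and y^2 terms cancel: 6x + 2y = 13 - 9 = 4
Simplify: 3x + y = 2
Locus: Perpendicular bisector of the segment from (0, -3) to (3, -2): the line 3x + y = 2


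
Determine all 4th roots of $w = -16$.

|w| = 16, arg(w) = 180°
Root modulus = 16^(1/4) = 2
Root arguments: θ_k = (180° + 360°k)/4 for k = 0, 1, ..., 3
Roots: sqrt(2) + sqrt(2)i, -sqrt(2) + sqrt(2)i, -sqrt(2) - sqrt(2)i, sqrt(2) - sqrt(2)i


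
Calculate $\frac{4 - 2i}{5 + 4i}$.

Multiply numerator and denominator by conjugate (5 - 4i):
= (4 - 2i)(5 - 4i) / (5^2 + 4^2)
= (12 - 26i) / 41
= 12/41 - (26/41)i


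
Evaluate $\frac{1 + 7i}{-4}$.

Divisor is real, so divide each part by -4:
= -1/4 - (7/4)i


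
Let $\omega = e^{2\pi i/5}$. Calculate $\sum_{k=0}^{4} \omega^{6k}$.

Let ζ = ω^6 = e^(2πi·6/5). Since 5 ∤ 6, ζ ≠ 1.
Sum = Σ_{k=0}^{4} ζ^k = (ζ^5 - 1)/(ζ - 1) = (ω^{6·5} - 1)/(ζ - 1) = (1 - 1)/(ζ - 1) = 0


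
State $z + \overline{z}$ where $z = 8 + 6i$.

z + conjugate(z) = (a + bi) + (a - bi) = 2a
= 2 * 8 = 16


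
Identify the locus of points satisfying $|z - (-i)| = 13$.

|z - z0| = r describes a circle centered at z0 with radius r
Here z0 = -i and r = 13
Locus: Circle centered at (0, -1) with radius 13


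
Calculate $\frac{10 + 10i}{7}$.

Divisor is real, so divide each part by 7:
= 10/7 + (10/7)i


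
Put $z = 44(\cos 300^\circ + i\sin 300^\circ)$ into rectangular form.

a = r cos θ = 44 * 1/2 = 22
b = r sin θ = 44 * -sqrt(3)/2 = -22*sqrt(3)
z = 22 - 22*sqrt(3)i


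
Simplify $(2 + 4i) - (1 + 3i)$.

(2 - 1) + (4 - 3)i = 1 + i


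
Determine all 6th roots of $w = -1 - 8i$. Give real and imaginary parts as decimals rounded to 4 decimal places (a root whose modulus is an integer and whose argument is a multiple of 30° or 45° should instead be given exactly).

|w| = sqrt(65) ≈ 8.062258, arg(w) ≈ 262.874984°
Root modulus = sqrt(65)^(1/6) ≈ 1.416042
Root arguments: θ_k = (arg(w) + 360°k)/6 for k = 0, 1, ..., 5
Compute each root as (root modulus)(cos θ_k + i sin θ_k) using full-precision intermediates, then round to 4 decimal places.
Roots: 1.0218 + 0.9803i, -0.3381 + 1.3751i, -1.3599 + 0.3948i, -1.0218 - 0.9803i, 0.3381 - 1.3751i, 1.3599 - 0.3948i


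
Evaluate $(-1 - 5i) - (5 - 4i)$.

(-1 - 5) + (-5 - (-4))i = -6 - i


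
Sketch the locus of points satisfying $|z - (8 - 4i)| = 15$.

|z - z0| = r describes a circle centered at z0 with radius r
Here z0 = 8 - 4i and r = 15
Locus: Circle centered at (8, -4) with radius 15


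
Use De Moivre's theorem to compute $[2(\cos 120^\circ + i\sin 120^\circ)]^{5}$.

By De Moivre: z^n = r^n(cos(nθ) + i sin(nθ))
= 2^5(cos(5*120°) + i sin(5*120°))
= 32(cos 240° + i sin 240°)
= -16 - 16*sqrt(3)i


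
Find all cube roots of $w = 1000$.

|w| = 1000, arg(w) = 0°
Root modulus = 1000^(1/3) = 10
Root arguments: θ_k = (0° + 360°k)/3 for k = 0, 1, ..., 2
Roots: 10, -5 + 5*sqrt(3)i, -5 - 5*sqrt(3)i


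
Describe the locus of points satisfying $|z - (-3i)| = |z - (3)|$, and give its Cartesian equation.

|z - z1| = |z - z2| means z is equidistant from z1 and z2,
i.e. the perpendicular bisector of the segment from (0, -3) to (3, 0) (midpoint (3/2, -3/2)).
With z = x + yi, square both sides:
(x - 0)^2 + (y - (-3))^2 = (x - 3)^2 + (y - 0)^2
The x^2 and y^2 terms cancel: 6x + 6y = 9 - 9 = 0
Simplify: x + y = 0
Locus: Perpendicular bisector of the segment from (0, -3) to (3, 0): the line x + y = 0


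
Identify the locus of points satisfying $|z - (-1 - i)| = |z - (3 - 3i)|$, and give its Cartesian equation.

|z - z1| = |z - z2| means z is equidistant from z1 and z2,
i.e. the perpendicular bisector of the segment from (-1, -1) to (3, -3) (midpoint (1, -2)).
With z = x + yi, square both sides:
(x - (-1))^2 + (y - (-1))^2 = (x - 3)^2 + (y - (-3))^2
The x^2 and y^2 terms cancel: 8x + (-4)y = 18 - 2 = 16
Simplify: 2x - y = 4
Locus: Perpendicular bisector of the segment from (-1, -1) to (3, -3): the line 2x - y = 4


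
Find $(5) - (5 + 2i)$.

(5 - 5) + (0 - 2)i = -2i


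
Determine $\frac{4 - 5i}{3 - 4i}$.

Multiply numerator and denominator by conjugate (3 + 4i):
= (4 - 5i)(3 + 4i) / (3^2 + (-4)^2)
= (32 + i) / 25
= 32/25 + (1/25)i


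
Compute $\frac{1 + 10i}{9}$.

Divisor is real, so divide each part by 9:
= 1/9 + (10/9)i


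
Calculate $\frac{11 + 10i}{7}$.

Divisor is real, so divide each part by 7:
= 11/7 + (10/7)i


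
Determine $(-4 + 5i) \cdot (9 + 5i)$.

(a1*a2 - b1*b2) + (a1*b2 + b1*a2)i
= (-36 - 25) + (-20 + 45)i
= -61 + 25i


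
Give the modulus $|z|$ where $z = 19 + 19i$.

|z| = sqrt(a^2 + b^2) = sqrt(19^2 + 19^2) = sqrt(722) = sqrt(722)


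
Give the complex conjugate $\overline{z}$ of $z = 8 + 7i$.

If z = a + bi, then conjugate(z) = a - bi
conjugate(8 + 7i) = 8 - 7i


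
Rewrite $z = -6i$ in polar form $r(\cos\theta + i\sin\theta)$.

r = |z| = sqrt(a^2 + b^2) = sqrt((0)^2 + (-6)^2) = sqrt(0 + 36) = sqrt(36) = 6
a = 0 and b < 0, so z lies on the negative imaginary axis: θ = 270°
z = 6(cos 270° + i sin 270°)


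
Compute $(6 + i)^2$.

(a + bi)^2 = a^2 - b^2 + 2abi
= 6^2 - 1^2 + 2*6*1i
= 35 + 12i


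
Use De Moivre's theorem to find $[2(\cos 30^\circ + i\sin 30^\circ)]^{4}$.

By De Moivre: z^n = r^n(cos(nθ) + i sin(nθ))
= 2^4(cos(4*30°) + i sin(4*30°))
= 16(cos 120° + i sin 120°)
= -8 + 8*sqrt(3)i


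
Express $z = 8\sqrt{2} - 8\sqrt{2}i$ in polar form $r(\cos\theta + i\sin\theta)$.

r = |z| = sqrt(a^2 + b^2) = sqrt((8*sqrt(2))^2 + (-8*sqrt(2))^2) = sqrt(128 + 128) = sqrt(256) = 16
θ = arctan(b/a) = arctan(-11.3137/11.3137) (quadrant-adjusted) = 315°
z = 16(cos 315° + i sin 315°)


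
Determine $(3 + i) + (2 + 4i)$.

(3 + 2) + (1 + 4)i = 5 + 5i


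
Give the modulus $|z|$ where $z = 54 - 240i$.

|z| = sqrt(a^2 + b^2) = sqrt(54^2 + (-240)^2) = sqrt(60516) = 246


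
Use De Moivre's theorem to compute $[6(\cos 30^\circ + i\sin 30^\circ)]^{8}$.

By De Moivre: z^n = r^n(cos(nθ) + i sin(nθ))
= 6^8(cos(8*30°) + i sin(8*30°))
= 1679616(cos 240° + i sin 240°)
= -839808 - 839808*sqrt(3)i


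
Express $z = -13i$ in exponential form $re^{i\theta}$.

r = |z| = sqrt((0)^2 + (-13)^2) = sqrt(0 + 169) = sqrt(169) = 13
a = 0 and b < 0, so z lies on the negative imaginary axis: θ = -90° = -π/2
z = 13e^(-i*π/2)


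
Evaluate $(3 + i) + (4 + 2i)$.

(3 + 4) + (1 + 2)i = 7 + 3i


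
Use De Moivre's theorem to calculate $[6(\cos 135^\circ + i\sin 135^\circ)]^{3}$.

By De Moivre: z^n = r^n(cos(nθ) + i sin(nθ))
= 6^3(cos(3*135°) + i sin(3*135°))
= 216(cos 45° + i sin 45°)
= 108*sqrt(2) + 108*sqrt(2)i


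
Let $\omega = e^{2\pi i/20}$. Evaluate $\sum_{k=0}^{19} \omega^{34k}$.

Let ζ = ω^34 = e^(2πi·34/20). Since 20 ∤ 34, ζ ≠ 1.
Sum = Σ_{k=0}^{19} ζ^k = (ζ^20 - 1)/(ζ - 1) = (ω^{34·20} - 1)/(ζ - 1) = (1 - 1)/(ζ - 1) = 0


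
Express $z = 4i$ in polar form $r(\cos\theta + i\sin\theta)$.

r = |z| = sqrt(a^2 + b^2) = sqrt((0)^2 + (4)^2) = sqrt(0 + 16) = sqrt(16) = 4
a = 0 and b > 0, so z lies on the positive imaginary axis: θ = 90°
z = 4(cos 90° + i sin 90°)


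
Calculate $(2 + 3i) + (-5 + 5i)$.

(2 + (-5)) + (3 + 5)i = -3 + 8i


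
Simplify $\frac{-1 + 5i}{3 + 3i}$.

Multiply numerator and denominator by conjugate (3 - 3i):
= (-1 + 5i)(3 - 3i) / (3^2 + 3^2)
= (12 + 18i) / 18
Divide through by 6: (2 + 3i) / 3
= 2/3 + i


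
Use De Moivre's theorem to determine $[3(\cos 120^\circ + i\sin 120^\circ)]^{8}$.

By De Moivre: z^n = r^n(cos(nθ) + i sin(nθ))
= 3^8(cos(8*120°) + i sin(8*120°))
= 6561(cos 240° + i sin 240°)
= -6561/2 - (6561*sqrt(3)/2)i


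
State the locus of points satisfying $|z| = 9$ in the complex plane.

|z| = 9 means sqrt(x^2 + y^2) = 9
This is a circle of radius 9 centered at the origin


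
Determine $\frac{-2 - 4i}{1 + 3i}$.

Multiply numerator and denominator by conjugate (1 - 3i):
= (-2 - 4i)(1 - 3i) / (1^2 + 3^2)
= (-14 + 2i) / 10
Divide through by 2: (-7 + i) / 5
= -7/5 + (1/5)i


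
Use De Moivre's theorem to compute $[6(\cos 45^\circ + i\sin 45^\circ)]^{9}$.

By De Moivre: z^n = r^n(cos(nθ) + i sin(nθ))
= 6^9(cos(9*45°) + i sin(9*45°))
= 10077696(cos 45° + i sin 45°)
= 5038848*sqrt(2) + 5038848*sqrt(2)i


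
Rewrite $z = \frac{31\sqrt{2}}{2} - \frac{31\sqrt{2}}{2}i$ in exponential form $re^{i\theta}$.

r = |z| = sqrt((31*sqrt(2)/2)^2 + (-31*sqrt(2)/2)^2) = sqrt(961/2 + 961/2) = sqrt(961) = 31
θ = arctan(b/a) = arctan(-21.9203/21.9203) (quadrant-adjusted) = -45° = -π/4
z = 31e^(-i*π/4)


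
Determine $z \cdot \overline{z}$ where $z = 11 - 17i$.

z * conjugate(z) = |z|^2 = a^2 + b^2
= 11^2 + (-17)^2 = 410


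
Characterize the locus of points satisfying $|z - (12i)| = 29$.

|z - z0| = r describes a circle centered at z0 with radius r
Here z0 = 12i and r = 29
Locus: Circle centered at (0, 12) with radius 29


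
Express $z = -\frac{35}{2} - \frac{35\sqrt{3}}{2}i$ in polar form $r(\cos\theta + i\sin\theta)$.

r = |z| = sqrt(a^2 + b^2) = sqrt((-35/2)^2 + (-35*sqrt(3)/2)^2) = sqrt(1225/4 + 3675/4) = sqrt(1225) = 35
θ = arctan(b/a) = arctan(-30.3109/-17.5) (quadrant-adjusted) = 240°
z = 35(cos 240° + i sin 240°)


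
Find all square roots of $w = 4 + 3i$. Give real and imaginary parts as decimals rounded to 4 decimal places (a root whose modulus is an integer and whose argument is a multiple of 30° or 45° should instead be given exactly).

|w| = 5, arg(w) ≈ 36.869898°
Root modulus = 5^(1/2) ≈ 2.236068
Root arguments: θ_k = (arg(w) + 360°k)/2 for k = 0, 1, ..., 1
Compute each root as (root modulus)(cos θ_k + i sin θ_k) using full-precision intermediates, then round to 4 decimal places.
Roots: 2.1213 + 0.7071i, -2.1213 - 0.7071i


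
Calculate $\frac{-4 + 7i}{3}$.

Divisor is real, so divide each part by 3:
= -4/3 + (7/3)i


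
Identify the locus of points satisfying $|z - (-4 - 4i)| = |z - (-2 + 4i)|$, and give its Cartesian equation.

|z - z1| = |z - z2| means z is equidistant from z1 and z2,
i.e. the perpendicular bisector of the segment from (-4, -4) to (-2, 4) (midpoint (-3, 0)).
With z = x + yi, square both sides:
(x - (-4))^2 + (y - (-4))^2 = (x - (-2))^2 + (y - 4)^2
The x^2 and y^2 terms cancel: 4x + 16y = 20 - 32 = -12
Simplify: x + 4y = -3
Locus: Perpendicular bisector of the segment from (-4, -4) to (-2, 4): the line x + 4y = -3


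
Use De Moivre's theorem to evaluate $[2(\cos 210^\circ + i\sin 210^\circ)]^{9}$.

By De Moivre: z^n = r^n(cos(nθ) + i sin(nθ))
= 2^9(cos(9*210°) + i sin(9*210°))
= 512(cos 90° + i sin 90°)
= 512i


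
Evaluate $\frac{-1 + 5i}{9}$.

Divisor is real, so divide each part by 9:
= -1/9 + (5/9)i


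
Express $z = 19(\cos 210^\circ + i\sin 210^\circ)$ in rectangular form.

a = r cos θ = 19 * -sqrt(3)/2 = -19*sqrt(3)/2
b = r sin θ = 19 * -1/2 = -19/2
z = -19*sqrt(3)/2 - (19/2)i


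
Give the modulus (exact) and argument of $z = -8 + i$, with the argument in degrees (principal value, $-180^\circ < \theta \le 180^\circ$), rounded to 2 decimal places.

|z| = sqrt((-8)^2 + 1^2) = sqrt(65)
arg(z) = arctan(b/a) = arctan(1/-8) (quadrant-adjusted) = 172.87°


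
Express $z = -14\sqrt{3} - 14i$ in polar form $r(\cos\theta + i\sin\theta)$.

r = |z| = sqrt(a^2 + b^2) = sqrt((-14*sqrt(3))^2 + (-14)^2) = sqrt(588 + 196) = sqrt(784) = 28
θ = arctan(b/a) = arctan(-14/-24.2487) (quadrant-adjusted) = 210°
z = 28(cos 210° + i sin 210°)


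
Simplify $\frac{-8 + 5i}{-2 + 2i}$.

Multiply numerator and denominator by conjugate (-2 - 2i):
= (-8 + 5i)(-2 - 2i) / ((-2)^2 + 2^2)
= (26 + 6i) / 8
Divide through by 2: (13 + 3i) / 4
= 13/4 + (3/4)i


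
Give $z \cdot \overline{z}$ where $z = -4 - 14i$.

z * conjugate(z) = |z|^2 = a^2 + b^2
= (-4)^2 + (-14)^2 = 212


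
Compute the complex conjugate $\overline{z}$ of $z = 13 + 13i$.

If z = a + bi, then conjugate(z) = a - bi
conjugate(13 + 13i) = 13 - 13i


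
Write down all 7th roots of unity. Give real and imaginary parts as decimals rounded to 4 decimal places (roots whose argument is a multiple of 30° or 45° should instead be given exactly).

ω_k = e^(2πik/7) = cos(2πk/7) + i sin(2πk/7) for k = 0, 1, ..., 6
Roots: 1, 0.6235 + 0.7818i, -0.2225 + 0.9749i, -0.9010 + 0.4339i, -0.9010 - 0.4339i, -0.2225 - 0.9749i, 0.6235 - 0.7818i


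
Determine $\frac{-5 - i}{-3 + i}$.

Multiply numerator and denominator by conjugate (-3 - i):
= (-5 - i)(-3 - i) / ((-3)^2 + 1^2)
= (14 + 8i) / 10
Divide through by 2: (7 + 4i) / 5
= 7/5 + (4/5)i


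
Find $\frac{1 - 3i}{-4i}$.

Multiply numerator and denominator by conjugate (4i):
= (1 - 3i)(4i) / (0^2 + (-4)^2)
= (12 + 4i) / 16
Divide through by 4: (3 + i) / 4
= 3/4 + (1/4)i


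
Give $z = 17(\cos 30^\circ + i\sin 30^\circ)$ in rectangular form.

a = r cos θ = 17 * sqrt(3)/2 = 17*sqrt(3)/2
b = r sin θ = 17 * 1/2 = 17/2
z = 17*sqrt(3)/2 + (17/2)i


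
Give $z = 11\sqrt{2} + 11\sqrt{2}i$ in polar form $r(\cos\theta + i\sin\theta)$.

r = |z| = sqrt(a^2 + b^2) = sqrt((11*sqrt(2))^2 + (11*sqrt(2))^2) = sqrt(242 + 242) = sqrt(484) = 22
θ = arctan(b/a) = arctan(15.5563/15.5563) (quadrant-adjusted) = 45°
z = 22(cos 45° + i sin 45°)


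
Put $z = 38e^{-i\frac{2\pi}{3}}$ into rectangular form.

a = r cos θ = 38 * -1/2 = -19
b = r sin θ = 38 * -sqrt(3)/2 = -19*sqrt(3)
z = -19 - 19*sqrt(3)i


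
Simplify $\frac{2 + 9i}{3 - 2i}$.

Multiply numerator and denominator by conjugate (3 + 2i):
= (2 + 9i)(3 + 2i) / (3^2 + (-2)^2)
= (-12 + 31i) / 13
= -12/13 + (31/13)i


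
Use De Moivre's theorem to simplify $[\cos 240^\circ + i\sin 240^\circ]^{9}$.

By De Moivre: z^n = r^n(cos(nθ) + i sin(nθ))
= 1^9(cos(9*240°) + i sin(9*240°))
= 1(cos 0° + i sin 0°)
= 1


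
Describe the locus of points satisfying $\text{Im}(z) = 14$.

Im(z) = y where z = x + yi; the equation y = 14 is satisfied by all points with that y-coordinate
Locus: Horizontal line y = 14


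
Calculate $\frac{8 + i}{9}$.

Divisor is real, so divide each part by 9:
= 8/9 + (1/9)i


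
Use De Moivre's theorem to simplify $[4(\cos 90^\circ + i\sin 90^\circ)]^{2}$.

By De Moivre: z^n = r^n(cos(nθ) + i sin(nθ))
= 4^2(cos(2*90°) + i sin(2*90°))
= 16(cos 180° + i sin 180°)
= -16


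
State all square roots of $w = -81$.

|w| = 81, arg(w) = 180°
Root modulus = 81^(1/2) = 9
Root arguments: θ_k = (180° + 360°k)/2 for k = 0, 1, ..., 1
Roots: 9i, -9i


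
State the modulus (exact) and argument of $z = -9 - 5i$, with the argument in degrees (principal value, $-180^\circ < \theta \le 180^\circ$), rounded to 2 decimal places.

|z| = sqrt((-9)^2 + (-5)^2) = sqrt(106)
arg(z) = arctan(b/a) = arctan(-5/-9) (quadrant-adjusted) = -150.95°


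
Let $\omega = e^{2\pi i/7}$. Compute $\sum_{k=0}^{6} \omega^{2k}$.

Let ζ = ω^2 = e^(2πi·2/7). Since 7 ∤ 2, ζ ≠ 1.
Sum = Σ_{k=0}^{6} ζ^k = (ζ^7 - 1)/(ζ - 1) = (ω^{2·7} - 1)/(ζ - 1) = (1 - 1)/(ζ - 1) = 0


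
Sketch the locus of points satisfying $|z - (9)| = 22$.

|z - z0| = r describes a circle centered at z0 with radius r
Here z0 = 9 and r = 22
Locus: Circle centered at (9, 0) with radius 22


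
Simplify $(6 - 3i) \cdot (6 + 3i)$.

(a1*a2 - b1*b2) + (a1*b2 + b1*a2)i
= (36 - (-9)) + (18 + (-18))i
= 45


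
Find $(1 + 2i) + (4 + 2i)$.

(1 + 4) + (2 + 2)i = 5 + 4i


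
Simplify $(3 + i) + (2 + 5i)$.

(3 + 2) + (1 + 5)i = 5 + 6i


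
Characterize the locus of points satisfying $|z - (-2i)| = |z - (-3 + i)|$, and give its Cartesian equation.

|z - z1| = |z - z2| means z is equidistant from z1 and z2,
i.e. the perpendicular bisector of the segment from (0, -2) to (-3, 1) (midpoint (-3/2, -1/2)).
With z = x + yi, square both sides:
(x - 0)^2 + (y - (-2))^2 = (x - (-3))^2 + (y - 1)^2
The x^2 and y^2 terms cancel: -6x + 6y = 10 - 4 = 6
Simplify: x - y = -1
Locus: Perpendicular bisector of the segment from (0, -2) to (-3, 1): the line x - y = -1


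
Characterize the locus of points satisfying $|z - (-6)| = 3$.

|z - z0| = r describes a circle centered at z0 with radius r
Here z0 = -6 and r = 3
Locus: Circle centered at (-6, 0) with radius 3


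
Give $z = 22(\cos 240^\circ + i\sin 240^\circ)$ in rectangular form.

a = r cos θ = 22 * -1/2 = -11
b = r sin θ = 22 * -sqrt(3)/2 = -11*sqrt(3)
z = -11 - 11*sqrt(3)i


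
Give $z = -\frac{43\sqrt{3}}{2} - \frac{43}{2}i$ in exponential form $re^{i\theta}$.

r = |z| = sqrt((-43*sqrt(3)/2)^2 + (-43/2)^2) = sqrt(5547/4 + 1849/4) = sqrt(1849) = 43
θ = arctan(b/a) = arctan(-21.5/-37.2391) (quadrant-adjusted) = 210° = 7π/6
z = 43e^(i*7π/6)


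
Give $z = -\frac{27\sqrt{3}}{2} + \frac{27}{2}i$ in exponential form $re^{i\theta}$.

r = |z| = sqrt((-27*sqrt(3)/2)^2 + (27/2)^2) = sqrt(2187/4 + 729/4) = sqrt(729) = 27
θ = arctan(b/a) = arctan(13.5/-23.3827) (quadrant-adjusted) = 150° = 5π/6
z = 27e^(i*5π/6)


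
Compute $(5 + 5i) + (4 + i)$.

(5 + 4) + (5 + 1)i = 9 + 6i


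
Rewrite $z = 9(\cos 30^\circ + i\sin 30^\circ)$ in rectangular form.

a = r cos θ = 9 * sqrt(3)/2 = 9*sqrt(3)/2
b = r sin θ = 9 * 1/2 = 9/2
z = 9*sqrt(3)/2 + (9/2)i


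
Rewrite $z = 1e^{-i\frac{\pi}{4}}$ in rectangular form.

a = r cos θ = 1 * sqrt(2)/2 = sqrt(2)/2
b = r sin θ = 1 * -sqrt(2)/2 = -sqrt(2)/2
z = sqrt(2)/2 - (sqrt(2)/2)i


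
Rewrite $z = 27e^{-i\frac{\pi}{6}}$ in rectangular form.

a = r cos θ = 27 * sqrt(3)/2 = 27*sqrt(3)/2
b = r sin θ = 27 * -1/2 = -27/2
z = 27*sqrt(3)/2 - (27/2)i


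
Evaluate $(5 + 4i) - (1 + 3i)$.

(5 - 1) + (4 - 3)i = 4 + i


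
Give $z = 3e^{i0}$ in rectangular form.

a = r cos θ = 3 * 1 = 3
b = r sin θ = 3 * 0 = 0
z = 3


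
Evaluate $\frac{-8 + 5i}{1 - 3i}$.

Multiply numerator and denominator by conjugate (1 + 3i):
= (-8 + 5i)(1 + 3i) / (1^2 + (-3)^2)
= (-23 - 19i) / 10
= -23/10 - (19/10)i


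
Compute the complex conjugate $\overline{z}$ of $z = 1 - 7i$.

If z = a + bi, then conjugate(z) = a - bi
conjugate(1 - 7i) = 1 + 7i


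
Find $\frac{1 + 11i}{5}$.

Divisor is real, so divide each part by 5:
= 1/5 + (11/5)i


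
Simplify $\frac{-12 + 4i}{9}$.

Divisor is real, so divide each part by 9:
= -4/3 + (4/9)i


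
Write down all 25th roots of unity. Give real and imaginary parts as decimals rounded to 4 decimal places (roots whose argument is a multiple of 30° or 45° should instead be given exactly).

ω_k = e^(2πik/25) = cos(2πk/25) + i sin(2πk/25) for k = 0, 1, ..., 24
Roots: 1, 0.9686 + 0.2487i, 0.8763 + 0.4818i, 0.7290 + 0.6845i, 0.5358 + 0.8443i, 0.3090 + 0.9511i, 0.0628 + 0.9980i, -0.1874 + 0.9823i, -0.4258 + 0.9048i, -0.6374 + 0.7705i, -0.8090 + 0.5878i, -0.9298 + 0.3681i, -0.9921 + 0.1253i, -0.9921 - 0.1253i, -0.9298 - 0.3681i, -0.8090 - 0.5878i, -0.6374 - 0.7705i, -0.4258 - 0.9048i, -0.1874 - 0.9823i, 0.0628 - 0.9980i, 0.3090 - 0.9511i, 0.5358 - 0.8443i, 0.7290 - 0.6845i, 0.8763 - 0.4818i, 0.9686 - 0.2487i


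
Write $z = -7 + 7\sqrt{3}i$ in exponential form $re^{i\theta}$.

r = |z| = sqrt((-7)^2 + (7*sqrt(3))^2) = sqrt(49 + 147) = sqrt(196) = 14
θ = arctan(b/a) = arctan(12.1244/-7) (quadrant-adjusted) = 120° = 2π/3
z = 14e^(i*2π/3)


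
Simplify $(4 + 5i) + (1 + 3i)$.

(4 + 1) + (5 + 3)i = 5 + 8i


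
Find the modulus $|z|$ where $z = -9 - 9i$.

|z| = sqrt(a^2 + b^2) = sqrt((-9)^2 + (-9)^2) = sqrt(162) = sqrt(162)


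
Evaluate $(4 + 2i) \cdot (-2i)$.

(a1*a2 - b1*b2) + (a1*b2 + b1*a2)i
= (0 - (-4)) + (-8 + 0)i
= 4 - 8i


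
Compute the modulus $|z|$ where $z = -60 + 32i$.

|z| = sqrt(a^2 + b^2) = sqrt((-60)^2 + 32^2) = sqrt(4624) = 68


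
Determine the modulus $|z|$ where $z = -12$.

|z| = sqrt(a^2 + b^2) = sqrt((-12)^2 + 0^2) = sqrt(144) = 12


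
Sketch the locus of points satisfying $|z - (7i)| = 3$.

|z - z0| = r describes a circle centered at z0 with radius r
Here z0 = 7i and r = 3
Locus: Circle centered at (0, 7) with radius 3


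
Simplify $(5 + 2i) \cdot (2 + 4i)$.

(a1*a2 - b1*b2) + (a1*b2 + b1*a2)i
= (10 - 8) + (20 + 4)i
= 2 + 24i


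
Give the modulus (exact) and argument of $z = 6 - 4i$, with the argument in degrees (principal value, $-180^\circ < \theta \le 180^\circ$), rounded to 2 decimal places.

|z| = sqrt(6^2 + (-4)^2) = sqrt(52)
arg(z) = arctan(b/a) = arctan(-4/6) (quadrant-adjusted) = -33.69°


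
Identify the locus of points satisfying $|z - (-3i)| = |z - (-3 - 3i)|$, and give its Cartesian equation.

|z - z1| = |z - z2| means z is equidistant from z1 and z2,
i.e. the perpendicular bisector of the segment from (0, -3) to (-3, -3) (midpoint (-3/2, -3)).
With z = x + yi, square both sides:
(x - 0)^2 + (y - (-3))^2 = (x - (-3))^2 + (y - (-3))^2
The x^2 and y^2 terms cancel: -6x + 0y = 18 - 9 = 9
Simplify: x = -3/2
Locus: Perpendicular bisector of the segment from (0, -3) to (-3, -3): the line x = -3/2


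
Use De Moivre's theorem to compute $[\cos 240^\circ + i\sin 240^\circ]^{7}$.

By De Moivre: z^n = r^n(cos(nθ) + i sin(nθ))
= 1^7(cos(7*240°) + i sin(7*240°))
= 1(cos 240° + i sin 240°)
= -1/2 - (sqrt(3)/2)i


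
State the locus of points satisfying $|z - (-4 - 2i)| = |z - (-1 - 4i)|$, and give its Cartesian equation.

|z - z1| = |z - z2| means z is equidistant from z1 and z2,
i.e. the perpendicular bisector of the segment from (-4, -2) to (-1, -4) (midpoint (-5/2, -3)).
With z = x + yi, square both sides:
(x - (-4))^2 + (y - (-2))^2 = (x - (-1))^2 + (y - (-4))^2
The x^2 and y^2 terms cancel: 6x + (-4)y = 17 - 20 = -3
Simplify: 6x - 4y = -3
Locus: Perpendicular bisector of the segment from (-4, -2) to (-1, -4): the line 6x - 4y = -3


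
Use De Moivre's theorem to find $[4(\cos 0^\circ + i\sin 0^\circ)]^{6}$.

By De Moivre: z^n = r^n(cos(nθ) + i sin(nθ))
= 4^6(cos(6*0°) + i sin(6*0°))
= 4096(cos 0° + i sin 0°)
= 4096


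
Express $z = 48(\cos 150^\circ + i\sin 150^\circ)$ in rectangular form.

a = r cos θ = 48 * -sqrt(3)/2 = -24*sqrt(3)
b = r sin θ = 48 * 1/2 = 24
z = -24*sqrt(3) + 24i


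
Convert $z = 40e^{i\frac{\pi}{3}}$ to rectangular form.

a = r cos θ = 40 * 1/2 = 20
b = r sin θ = 40 * sqrt(3)/2 = 20*sqrt(3)
z = 20 + 20*sqrt(3)i


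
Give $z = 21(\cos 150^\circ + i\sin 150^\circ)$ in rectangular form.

a = r cos θ = 21 * -sqrt(3)/2 = -21*sqrt(3)/2
b = r sin θ = 21 * 1/2 = 21/2
z = -21*sqrt(3)/2 + (21/2)i


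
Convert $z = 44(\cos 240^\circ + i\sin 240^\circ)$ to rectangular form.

a = r cos θ = 44 * -1/2 = -22
b = r sin θ = 44 * -sqrt(3)/2 = -22*sqrt(3)
z = -22 - 22*sqrt(3)i


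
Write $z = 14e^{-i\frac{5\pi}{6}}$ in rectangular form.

a = r cos θ = 14 * -sqrt(3)/2 = -7*sqrt(3)
b = r sin θ = 14 * -1/2 = -7
z = -7*sqrt(3) - 7i


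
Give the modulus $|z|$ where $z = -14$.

|z| = sqrt(a^2 + b^2) = sqrt((-14)^2 + 0^2) = sqrt(196) = 14


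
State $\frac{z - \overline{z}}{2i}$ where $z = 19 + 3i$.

z - conjugate(z) = 2bi
(z - conjugate(z))/(2i) = 2bi/(2i) = b = 3


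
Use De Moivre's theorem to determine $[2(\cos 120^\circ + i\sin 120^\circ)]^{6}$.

By De Moivre: z^n = r^n(cos(nθ) + i sin(nθ))
= 2^6(cos(6*120°) + i sin(6*120°))
= 64(cos 0° + i sin 0°)
= 64


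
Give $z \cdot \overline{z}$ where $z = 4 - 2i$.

z * conjugate(z) = |z|^2 = a^2 + b^2
= 4^2 + (-2)^2 = 20


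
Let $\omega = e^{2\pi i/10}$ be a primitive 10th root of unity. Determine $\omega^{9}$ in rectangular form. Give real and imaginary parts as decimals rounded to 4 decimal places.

ω^9 = e^(2πi·9/10) = e^(i·9π/5)
= cos(9π/5) + i sin(9π/5)
= 0.8090 - 0.5878i


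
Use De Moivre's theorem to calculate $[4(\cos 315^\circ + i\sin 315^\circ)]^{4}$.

By De Moivre: z^n = r^n(cos(nθ) + i sin(nθ))
= 4^4(cos(4*315°) + i sin(4*315°))
= 256(cos 180° + i sin 180°)
= -256


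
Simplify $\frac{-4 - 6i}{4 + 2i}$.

Multiply numerator and denominator by conjugate (4 - 2i):
= (-4 - 6i)(4 - 2i) / (4^2 + 2^2)
= (-28 - 16i) / 20
Divide through by 4: (-7 - 4i) / 5
= -7/5 - (4/5)i


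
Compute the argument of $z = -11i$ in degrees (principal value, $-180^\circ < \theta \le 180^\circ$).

a = 0 and b < 0, so z lies on the negative imaginary axis: θ = -90°


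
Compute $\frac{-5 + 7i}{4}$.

Divisor is real, so divide each part by 4:
= -5/4 + (7/4)i


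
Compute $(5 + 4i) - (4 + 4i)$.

(5 - 4) + (4 - 4)i = 1


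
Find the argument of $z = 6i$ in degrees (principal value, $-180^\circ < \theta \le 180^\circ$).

a = 0 and b > 0, so z lies on the positive imaginary axis: θ = 90°


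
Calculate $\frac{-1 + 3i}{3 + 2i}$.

Multiply numerator and denominator by conjugate (3 - 2i):
= (-1 + 3i)(3 - 2i) / (3^2 + 2^2)
= (3 + 11i) / 13
= 3/13 + (11/13)i


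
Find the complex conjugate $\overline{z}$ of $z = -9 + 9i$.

If z = a + bi, then conjugate(z) = a - bi
conjugate(-9 + 9i) = -9 - 9i


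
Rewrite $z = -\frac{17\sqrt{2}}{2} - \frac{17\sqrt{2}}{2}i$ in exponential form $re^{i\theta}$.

r = |z| = sqrt((-17*sqrt(2)/2)^2 + (-17*sqrt(2)/2)^2) = sqrt(289/2 + 289/2) = sqrt(289) = 17
θ = arctan(b/a) = arctan(-12.0208/-12.0208) (quadrant-adjusted) = -135° = -3π/4
z = 17e^(-i*3π/4)


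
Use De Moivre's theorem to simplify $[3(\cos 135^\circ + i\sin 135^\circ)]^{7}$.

By De Moivre: z^n = r^n(cos(nθ) + i sin(nθ))
= 3^7(cos(7*135°) + i sin(7*135°))
= 2187(cos 225° + i sin 225°)
= -2187*sqrt(2)/2 - (2187*sqrt(2)/2)i


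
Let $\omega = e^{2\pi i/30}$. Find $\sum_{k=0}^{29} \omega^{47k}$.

Let ζ = ω^47 = e^(2πi·47/30). Since 30 ∤ 47, ζ ≠ 1.
Sum = Σ_{k=0}^{29} ζ^k = (ζ^30 - 1)/(ζ - 1) = (ω^{47·30} - 1)/(ζ - 1) = (1 - 1)/(ζ - 1) = 0


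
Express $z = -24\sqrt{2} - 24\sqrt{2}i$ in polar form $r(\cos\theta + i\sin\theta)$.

r = |z| = sqrt(a^2 + b^2) = sqrt((-24*sqrt(2))^2 + (-24*sqrt(2))^2) = sqrt(1152 + 1152) = sqrt(2304) = 48
θ = arctan(b/a) = arctan(-33.9411/-33.9411) (quadrant-adjusted) = 225°
z = 48(cos 225° + i sin 225°)


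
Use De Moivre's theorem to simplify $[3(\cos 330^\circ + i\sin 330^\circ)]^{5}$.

By De Moivre: z^n = r^n(cos(nθ) + i sin(nθ))
= 3^5(cos(5*330°) + i sin(5*330°))
= 243(cos 210° + i sin 210°)
= -243*sqrt(3)/2 - (243/2)i


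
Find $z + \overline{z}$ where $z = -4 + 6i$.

z + conjugate(z) = (a + bi) + (a - bi) = 2a
= 2 * (-4) = -8


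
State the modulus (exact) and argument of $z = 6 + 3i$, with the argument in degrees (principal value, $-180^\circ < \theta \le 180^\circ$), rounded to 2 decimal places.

|z| = sqrt(6^2 + 3^2) = sqrt(45)
arg(z) = arctan(b/a) = arctan(3/6) (quadrant-adjusted) = 26.57°


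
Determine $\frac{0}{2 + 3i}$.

Multiply numerator and denominator by conjugate (2 - 3i):
= (0)(2 - 3i) / (2^2 + 3^2)
= (0) / 13
= 0


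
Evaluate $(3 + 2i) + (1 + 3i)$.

(3 + 1) + (2 + 3)i = 4 + 5i


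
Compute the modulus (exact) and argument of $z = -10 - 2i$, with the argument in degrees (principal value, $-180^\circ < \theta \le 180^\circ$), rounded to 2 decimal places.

|z| = sqrt((-10)^2 + (-2)^2) = sqrt(104)
arg(z) = arctan(b/a) = arctan(-2/-10) (quadrant-adjusted) = -168.69°


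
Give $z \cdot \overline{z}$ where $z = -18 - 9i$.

z * conjugate(z) = |z|^2 = a^2 + b^2
= (-18)^2 + (-9)^2 = 405


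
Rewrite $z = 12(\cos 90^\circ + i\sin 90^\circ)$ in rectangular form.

a = r cos θ = 12 * 0 = 0
b = r sin θ = 12 * 1 = 12
z = 12i


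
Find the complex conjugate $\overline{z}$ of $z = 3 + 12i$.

If z = a + bi, then conjugate(z) = a - bi
conjugate(3 + 12i) = 3 - 12i


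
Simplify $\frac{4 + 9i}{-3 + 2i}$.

Multiply numerator and denominator by conjugate (-3 - 2i):
= (4 + 9i)(-3 - 2i) / ((-3)^2 + 2^2)
= (6 - 35i) / 13
= 6/13 - (35/13)i


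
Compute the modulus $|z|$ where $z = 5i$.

|z| = sqrt(a^2 + b^2) = sqrt(0^2 + 5^2) = sqrt(25) = 5


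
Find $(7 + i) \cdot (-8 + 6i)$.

(a1*a2 - b1*b2) + (a1*b2 + b1*a2)i
= (-56 - 6) + (42 + (-8))i
= -62 + 34i


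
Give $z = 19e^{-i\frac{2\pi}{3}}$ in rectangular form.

a = r cos θ = 19 * -1/2 = -19/2
b = r sin θ = 19 * -sqrt(3)/2 = -19*sqrt(3)/2
z = -19/2 - (19*sqrt(3)/2)i


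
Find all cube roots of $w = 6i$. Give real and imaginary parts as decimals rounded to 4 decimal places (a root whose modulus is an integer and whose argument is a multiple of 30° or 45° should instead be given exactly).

|w| = 6, arg(w) = 90°
Root modulus = 6^(1/3) ≈ 1.817121
Root arguments: θ_k = (90° + 360°k)/3 for k = 0, 1, ..., 2
Compute each root as (root modulus)(cos θ_k + i sin θ_k) using full-precision intermediates, then round to 4 decimal places.
Roots: 1.5737 + 0.9086i, -1.5737 + 0.9086i, -1.8171i


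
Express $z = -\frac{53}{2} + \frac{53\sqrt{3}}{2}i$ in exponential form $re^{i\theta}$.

r = |z| = sqrt((-53/2)^2 + (53*sqrt(3)/2)^2) = sqrt(2809/4 + 8427/4) = sqrt(2809) = 53
θ = arctan(b/a) = arctan(45.8993/-26.5) (quadrant-adjusted) = 120° = 2π/3
z = 53e^(i*2π/3)


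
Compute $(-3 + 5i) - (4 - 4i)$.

(-3 - 4) + (5 - (-4))i = -7 + 9i


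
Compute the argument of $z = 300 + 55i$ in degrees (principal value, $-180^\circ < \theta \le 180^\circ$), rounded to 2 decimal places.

θ = arctan(b/a) = arctan(55/300) (quadrant-adjusted) = 10.39°


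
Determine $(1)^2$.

(a + bi)^2 = a^2 - b^2 + 2abi
= 1^2 - 0^2 + 2*1*0i
= 1


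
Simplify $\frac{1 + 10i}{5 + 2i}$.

Multiply numerator and denominator by conjugate (5 - 2i):
= (1 + 10i)(5 - 2i) / (5^2 + 2^2)
= (25 + 48i) / 29
= 25/29 + (48/29)i


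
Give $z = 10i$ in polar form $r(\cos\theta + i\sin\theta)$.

r = |z| = sqrt(a^2 + b^2) = sqrt((0)^2 + (10)^2) = sqrt(0 + 100) = sqrt(100) = 10
a = 0 and b > 0, so z lies on the positive imaginary axis: θ = 90°
z = 10(cos 90° + i sin 90°)


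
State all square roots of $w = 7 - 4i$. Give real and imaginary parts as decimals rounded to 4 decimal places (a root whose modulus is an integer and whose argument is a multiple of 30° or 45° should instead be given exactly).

|w| = sqrt(65) ≈ 8.062258, arg(w) ≈ 330.255119°
Root modulus = sqrt(65)^(1/2) ≈ 2.839412
Root arguments: θ_k = (arg(w) + 360°k)/2 for k = 0, 1, ..., 1
Compute each root as (root modulus)(cos θ_k + i sin θ_k) using full-precision intermediates, then round to 4 decimal places.
Roots: -2.7443 + 0.7288i, 2.7443 - 0.7288i


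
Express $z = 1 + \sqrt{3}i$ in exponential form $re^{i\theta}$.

r = |z| = sqrt((1)^2 + (sqrt(3))^2) = sqrt(1 + 3) = sqrt(4) = 2
θ = arctan(b/a) = arctan(1.7321/1) (quadrant-adjusted) = 60° = π/3
z = 2e^(i*π/3)


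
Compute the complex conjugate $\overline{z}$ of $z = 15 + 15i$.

If z = a + bi, then conjugate(z) = a - bi
conjugate(15 + 15i) = 15 - 15i


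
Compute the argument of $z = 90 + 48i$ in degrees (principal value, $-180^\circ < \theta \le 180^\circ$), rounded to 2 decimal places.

θ = arctan(b/a) = arctan(48/90) (quadrant-adjusted) = 28.07°


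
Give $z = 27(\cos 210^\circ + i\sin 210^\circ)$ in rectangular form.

a = r cos θ = 27 * -sqrt(3)/2 = -27*sqrt(3)/2
b = r sin θ = 27 * -1/2 = -27/2
z = -27*sqrt(3)/2 - (27/2)i


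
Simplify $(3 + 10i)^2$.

(a + bi)^2 = a^2 - b^2 + 2abi
= 3^2 - 10^2 + 2*3*10i
= -91 + 60i


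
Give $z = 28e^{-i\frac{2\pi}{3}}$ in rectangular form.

a = r cos θ = 28 * -1/2 = -14
b = r sin θ = 28 * -sqrt(3)/2 = -14*sqrt(3)
z = -14 - 14*sqrt(3)i


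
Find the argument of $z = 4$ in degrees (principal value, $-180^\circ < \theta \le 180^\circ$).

b = 0 and a > 0, so z lies on the positive real axis: θ = 0°


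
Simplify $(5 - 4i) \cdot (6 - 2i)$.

(a1*a2 - b1*b2) + (a1*b2 + b1*a2)i
= (30 - 8) + (-10 + (-24))i
= 22 - 34i


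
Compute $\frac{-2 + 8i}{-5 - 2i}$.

Multiply numerator and denominator by conjugate (-5 + 2i):
= (-2 + 8i)(-5 + 2i) / ((-5)^2 + (-2)^2)
= (-6 - 44i) / 29
= -6/29 - (44/29)i


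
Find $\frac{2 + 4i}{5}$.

Divisor is real, so divide each part by 5:
= 2/5 + (4/5)i


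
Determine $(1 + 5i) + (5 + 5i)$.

(1 + 5) + (5 + 5)i = 6 + 10i


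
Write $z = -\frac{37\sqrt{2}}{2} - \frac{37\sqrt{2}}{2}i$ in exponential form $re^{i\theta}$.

r = |z| = sqrt((-37*sqrt(2)/2)^2 + (-37*sqrt(2)/2)^2) = sqrt(1369/2 + 1369/2) = sqrt(1369) = 37
θ = arctan(b/a) = arctan(-26.163/-26.163) (quadrant-adjusted) = 225° = 5π/4
z = 37e^(i*5π/4)


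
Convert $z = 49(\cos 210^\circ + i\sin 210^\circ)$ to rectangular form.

a = r cos θ = 49 * -sqrt(3)/2 = -49*sqrt(3)/2
b = r sin θ = 49 * -1/2 = -49/2
z = -49*sqrt(3)/2 - (49/2)i


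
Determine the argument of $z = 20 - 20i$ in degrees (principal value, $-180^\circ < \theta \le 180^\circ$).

θ = arctan(b/a) = arctan(-20/20) (quadrant-adjusted) = -45°


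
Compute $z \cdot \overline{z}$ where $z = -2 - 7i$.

z * conjugate(z) = |z|^2 = a^2 + b^2
= (-2)^2 + (-7)^2 = 53


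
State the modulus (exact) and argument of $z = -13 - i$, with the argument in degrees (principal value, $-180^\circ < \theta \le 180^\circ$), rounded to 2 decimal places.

|z| = sqrt((-13)^2 + (-1)^2) = sqrt(170)
arg(z) = arctan(b/a) = arctan(-1/-13) (quadrant-adjusted) = -175.60°


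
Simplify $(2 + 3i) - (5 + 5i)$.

(2 - 5) + (3 - 5)i = -3 - 2i


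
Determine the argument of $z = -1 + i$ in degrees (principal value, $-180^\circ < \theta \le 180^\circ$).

θ = arctan(b/a) = arctan(1/-1) (quadrant-adjusted) = 135°


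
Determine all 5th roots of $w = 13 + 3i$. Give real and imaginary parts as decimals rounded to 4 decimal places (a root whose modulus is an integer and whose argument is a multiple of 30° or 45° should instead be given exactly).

|w| = sqrt(178) ≈ 13.341664, arg(w) ≈ 12.994617°
Root modulus = sqrt(178)^(1/5) ≈ 1.678966
Root arguments: θ_k = (arg(w) + 360°k)/5 for k = 0, 1, ..., 4
Compute each root as (root modulus)(cos θ_k + i sin θ_k) using full-precision intermediates, then round to 4 decimal places.
Roots: 1.6772 + 0.0761i, 0.4459 + 1.6187i, -1.4017 + 0.9243i, -1.3122 - 1.0474i, 0.5907 - 1.5716i


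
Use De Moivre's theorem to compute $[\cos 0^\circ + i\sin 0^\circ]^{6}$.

By De Moivre: z^n = r^n(cos(nθ) + i sin(nθ))
= 1^6(cos(6*0°) + i sin(6*0°))
= 1(cos 0° + i sin 0°)
= 1


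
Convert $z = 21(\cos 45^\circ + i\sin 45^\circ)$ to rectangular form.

a = r cos θ = 21 * sqrt(2)/2 = 21*sqrt(2)/2
b = r sin θ = 21 * sqrt(2)/2 = 21*sqrt(2)/2
z = 21*sqrt(2)/2 + (21*sqrt(2)/2)i


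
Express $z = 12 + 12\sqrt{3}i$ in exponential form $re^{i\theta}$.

r = |z| = sqrt((12)^2 + (12*sqrt(3))^2) = sqrt(144 + 432) = sqrt(576) = 24
θ = arctan(b/a) = arctan(20.7846/12) (quadrant-adjusted) = 60° = π/3
z = 24e^(i*π/3)


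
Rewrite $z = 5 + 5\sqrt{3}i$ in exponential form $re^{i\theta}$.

r = |z| = sqrt((5)^2 + (5*sqrt(3))^2) = sqrt(25 + 75) = sqrt(100) = 10
θ = arctan(b/a) = arctan(8.6603/5) (quadrant-adjusted) = 60° = π/3
z = 10e^(i*π/3)


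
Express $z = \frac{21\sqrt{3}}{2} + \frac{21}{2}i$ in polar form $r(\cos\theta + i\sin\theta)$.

r = |z| = sqrt(a^2 + b^2) = sqrt((21*sqrt(3)/2)^2 + (21/2)^2) = sqrt(1323/4 + 441/4) = sqrt(441) = 21
θ = arctan(b/a) = arctan(10.5/18.1865) (quadrant-adjusted) = 30°
z = 21(cos 30° + i sin 30°)


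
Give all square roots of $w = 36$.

|w| = 36, arg(w) = 0°
Root modulus = 36^(1/2) = 6
Root arguments: θ_k = (0° + 360°k)/2 for k = 0, 1, ..., 1
Roots: 6, -6
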